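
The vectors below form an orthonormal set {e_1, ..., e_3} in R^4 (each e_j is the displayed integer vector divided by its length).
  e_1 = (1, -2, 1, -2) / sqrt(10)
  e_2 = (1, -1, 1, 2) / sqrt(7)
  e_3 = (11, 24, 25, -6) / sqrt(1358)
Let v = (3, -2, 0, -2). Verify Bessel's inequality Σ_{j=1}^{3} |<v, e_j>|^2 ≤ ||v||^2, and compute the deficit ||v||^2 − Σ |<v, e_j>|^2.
Σ |<v, e_j>|^2 = 5941/485; ||v||^2 = 17; deficit = 2304/485

Write each e_j = u_j / sqrt(<u_j, u_j>) where u_j is the displayed integer vector. Then <v, e_j> = <v, u_j> / sqrt(<u_j, u_j>), so |<v, e_j>|^2 = <v, u_j>^2 / <u_j, u_j>.
Coefficients: <v, e_1> = 11/sqrt(10), <v, e_2> = 1/sqrt(7), <v, e_3> = -3/sqrt(1358).
Square and sum: Σ |<v, e_j>|^2 = 5941/485.
Compute ||v||^2 = v·v = 17.
Deficit = 17 − 5941/485 = 2304/485 ≥ 0, confirming Bessel's inequality. (The deficit equals ||v − Σ <v,e_j> e_j||^2, the squared distance from v to span{e_j}.)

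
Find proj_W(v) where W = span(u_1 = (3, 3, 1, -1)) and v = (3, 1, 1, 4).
proj_W(v) = (27/20, 27/20, 9/20, -9/20)

Set up U = [u_1 | ... | u_1] ∈ R^(4×1). The projector onto W = col(U) is P = U (U^T U)^(-1) U^T.
Compute U^T U =
  [20],
and U^T v = (9).
Solve U^T U · c = U^T v for the coefficients: c = (9/20). The projection is proj_W(v) = U c.
Check: (v - proj_W(v)) · u_1 = 0  (should be 0).
Result: proj_W(v) = (27/20, 27/20, 9/20, -9/20).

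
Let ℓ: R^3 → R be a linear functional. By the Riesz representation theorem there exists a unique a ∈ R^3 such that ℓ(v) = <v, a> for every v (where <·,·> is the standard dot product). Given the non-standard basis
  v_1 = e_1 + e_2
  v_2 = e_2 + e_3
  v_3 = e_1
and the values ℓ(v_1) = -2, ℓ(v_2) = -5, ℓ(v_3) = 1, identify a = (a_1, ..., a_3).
a = (1, -3, -2)

Write a = (a_1, ..., a_3) in the standard basis. For each basis vector v_i, ℓ(v_i) = <v_i, a> is a linear equation in the a_j's. Collect the n equations into a matrix system V a = ℓ, where row i of V is v_i (expressed in the standard basis). Since V is invertible (lower-triangular with 1s on the diagonal, up to permutation), solve by back-substitution:
  V =
[[1, 1, 0],
 [0, 1, 1],
 [1, 0, 0]]
  V a = (-2, -5, 1)
Solving gives a = (1, -3, -2).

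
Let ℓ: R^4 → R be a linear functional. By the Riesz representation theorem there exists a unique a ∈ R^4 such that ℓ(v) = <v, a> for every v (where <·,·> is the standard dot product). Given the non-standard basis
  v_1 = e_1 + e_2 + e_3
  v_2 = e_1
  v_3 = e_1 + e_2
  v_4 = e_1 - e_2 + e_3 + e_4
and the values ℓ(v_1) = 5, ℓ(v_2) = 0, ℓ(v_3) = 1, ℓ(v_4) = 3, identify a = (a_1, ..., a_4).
a = (0, 1, 4, 0)

Write a = (a_1, ..., a_4) in the standard basis. For each basis vector v_i, ℓ(v_i) = <v_i, a> is a linear equation in the a_j's. Collect the n equations into a matrix system V a = ℓ, where row i of V is v_i (expressed in the standard basis). Since V is invertible (lower-triangular with 1s on the diagonal, up to permutation), solve by back-substitution:
  V =
[[1, 1, 1, 0],
 [1, 0, 0, 0],
 [1, 1, 0, 0],
 [1, -1, 1, 1]]
  V a = (5, 0, 1, 3)
Solving gives a = (0, 1, 4, 0).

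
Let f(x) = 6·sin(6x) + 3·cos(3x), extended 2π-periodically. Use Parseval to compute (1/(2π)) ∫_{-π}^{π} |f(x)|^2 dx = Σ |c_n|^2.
Σ |c_n|^2 = 45/2

Expand |f|^2 and use orthogonality of {sin(nx), cos(mx)} on [-π, π]:
  ∫_{-π}^{π} sin(nx)^2 dx = π, ∫ cos(mx)^2 dx = π, and cross terms integrate to 0.
So ∫_{-π}^{π} f(x)^2 dx = 6^2 · π + 3^2 · π = (36 + 9)π.
Divide by 2π: (36 + 9)/2 = 45/2.
By Parseval, this equals Σ |c_n|^2.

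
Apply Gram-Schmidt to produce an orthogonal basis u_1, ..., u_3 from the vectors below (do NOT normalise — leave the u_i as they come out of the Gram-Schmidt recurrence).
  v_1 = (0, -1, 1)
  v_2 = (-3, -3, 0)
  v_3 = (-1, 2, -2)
Orthogonal basis:
  u_1 = (0, -1, 1)
  u_2 = (-3, -3/2, -3/2)
  u_3 = (-1/3, 1/3, 1/3)

Apply the Gram-Schmidt recurrence
  u_1 = v_1
  u_i = v_i − Σ_{j<i} ((v_i · u_j) / (u_j · u_j)) · u_j.

Step by step this gives:
  u_1 = (0, -1, 1)
  u_2 = (-3, -3/2, -3/2)
  u_3 = (-1/3, 1/3, 1/3)

Orthogonality check:
  u_2 · u_1 = 0 (should be 0)
  u_3 · u_1 = 0 (should be 0)
  u_3 · u_2 = 0 (should be 0)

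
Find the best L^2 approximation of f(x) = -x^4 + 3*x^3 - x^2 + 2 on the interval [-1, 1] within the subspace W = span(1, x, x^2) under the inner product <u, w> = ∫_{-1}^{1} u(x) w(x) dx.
g(x) = -13*x^2/7 + 9*x/5 + 73/35

The best approximation g ∈ W is the orthogonal projection of f onto W. Writing g = a_0 + a_1 x + a_2 x^2, the coefficients solve the normal equations G · a = b where
  G_{ij} = <φ_i, φ_j> and b_i = <f, φ_i>, with φ_0 = 1, φ_1 = x, φ_2 = x^2.
G =
  [2, 0, 2/3]
  [0, 2/3, 0]
  [2/3, 0, 2/5],
b = (44/15, 6/5, 68/105).
Solving gives a_0 = 73/35, a_1 = 9/5, a_2 = -13/7, so
  g(x) = -13*x^2/7 + 9*x/5 + 73/35.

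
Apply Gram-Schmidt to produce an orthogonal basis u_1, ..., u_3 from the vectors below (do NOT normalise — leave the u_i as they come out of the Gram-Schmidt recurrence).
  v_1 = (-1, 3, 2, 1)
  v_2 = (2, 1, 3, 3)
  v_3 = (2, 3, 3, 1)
Orthogonal basis:
  u_1 = (-1, 3, 2, 1)
  u_2 = (8/3, -1, 5/3, 7/3)
  u_3 = (332/245, 194/245, 36/245, -46/35)

Apply the Gram-Schmidt recurrence
  u_1 = v_1
  u_i = v_i − Σ_{j<i} ((v_i · u_j) / (u_j · u_j)) · u_j.

Step by step this gives:
  u_1 = (-1, 3, 2, 1)
  u_2 = (8/3, -1, 5/3, 7/3)
  u_3 = (332/245, 194/245, 36/245, -46/35)

Orthogonality check:
  u_2 · u_1 = 0 (should be 0)
  u_3 · u_1 = 0 (should be 0)
  u_3 · u_2 = 0 (should be 0)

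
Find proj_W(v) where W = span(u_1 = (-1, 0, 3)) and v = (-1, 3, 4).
proj_W(v) = (-13/10, 0, 39/10)

Set up U = [u_1 | ... | u_1] ∈ R^(3×1). The projector onto W = col(U) is P = U (U^T U)^(-1) U^T.
Compute U^T U =
  [10],
and U^T v = (13).
Solve U^T U · c = U^T v for the coefficients: c = (13/10). The projection is proj_W(v) = U c.
Check: (v - proj_W(v)) · u_1 = 0  (should be 0).
Result: proj_W(v) = (-13/10, 0, 39/10).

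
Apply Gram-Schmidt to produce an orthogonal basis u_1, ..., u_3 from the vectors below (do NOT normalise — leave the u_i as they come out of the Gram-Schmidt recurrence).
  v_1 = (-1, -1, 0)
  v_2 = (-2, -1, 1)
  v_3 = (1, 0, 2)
Orthogonal basis:
  u_1 = (-1, -1, 0)
  u_2 = (-1/2, 1/2, 1)
  u_3 = (1, -1, 1)

Apply the Gram-Schmidt recurrence
  u_1 = v_1
  u_i = v_i − Σ_{j<i} ((v_i · u_j) / (u_j · u_j)) · u_j.

Step by step this gives:
  u_1 = (-1, -1, 0)
  u_2 = (-1/2, 1/2, 1)
  u_3 = (1, -1, 1)

Orthogonality check:
  u_2 · u_1 = 0 (should be 0)
  u_3 · u_1 = 0 (should be 0)
  u_3 · u_2 = 0 (should be 0)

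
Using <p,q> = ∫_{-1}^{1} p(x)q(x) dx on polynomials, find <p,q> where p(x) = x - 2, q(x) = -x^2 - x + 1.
<p,q> = -10/3

Expand the product: p(x)·q(x) = -x^3 + x^2 + 3*x - 2.
∫_{-1}^{1} of each monomial x^k gives [2/(k+1) if k even, 0 if k odd]. Integrating term-by-term (or equivalently evaluating the antiderivative F(x) = -x^4/4 + x^3/3 + 3*x^2/2 - 2*x at the endpoints):
  F(1) − F(−1) = -5/12 − (35/12) = -10/3.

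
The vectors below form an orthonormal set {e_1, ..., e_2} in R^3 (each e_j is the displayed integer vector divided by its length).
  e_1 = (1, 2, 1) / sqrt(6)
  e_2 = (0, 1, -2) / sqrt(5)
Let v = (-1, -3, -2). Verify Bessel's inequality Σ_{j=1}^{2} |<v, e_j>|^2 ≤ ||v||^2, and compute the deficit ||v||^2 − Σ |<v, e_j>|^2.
Σ |<v, e_j>|^2 = 137/10; ||v||^2 = 14; deficit = 3/10

Write each e_j = u_j / sqrt(<u_j, u_j>) where u_j is the displayed integer vector. Then <v, e_j> = <v, u_j> / sqrt(<u_j, u_j>), so |<v, e_j>|^2 = <v, u_j>^2 / <u_j, u_j>.
Coefficients: <v, e_1> = -9/sqrt(6), <v, e_2> = 1/sqrt(5).
Square and sum: Σ |<v, e_j>|^2 = 137/10.
Compute ||v||^2 = v·v = 14.
Deficit = 14 − 137/10 = 3/10 ≥ 0, confirming Bessel's inequality. (The deficit equals ||v − Σ <v,e_j> e_j||^2, the squared distance from v to span{e_j}.)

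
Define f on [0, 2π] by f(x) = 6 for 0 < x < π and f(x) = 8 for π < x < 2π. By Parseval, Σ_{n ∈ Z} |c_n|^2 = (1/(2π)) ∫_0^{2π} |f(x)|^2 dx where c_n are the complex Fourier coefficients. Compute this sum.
Σ |c_n|^2 = 50

Parseval equates the L^2 energy of f (normalised by 1/(2π)) with the ℓ^2 sum of its Fourier coefficients: (1/(2π)) ∫_0^{2π} |f|^2 = Σ |c_n|^2.
Compute the left side: (1/(2π)) [∫_0^π 6^2 dx + ∫_π^{2π} 8^2 dx] = (1/(2π)) · (36π + 64π) = (36 + 64)/2 = 50.
So Σ_{n ∈ Z} |c_n|^2 = 50.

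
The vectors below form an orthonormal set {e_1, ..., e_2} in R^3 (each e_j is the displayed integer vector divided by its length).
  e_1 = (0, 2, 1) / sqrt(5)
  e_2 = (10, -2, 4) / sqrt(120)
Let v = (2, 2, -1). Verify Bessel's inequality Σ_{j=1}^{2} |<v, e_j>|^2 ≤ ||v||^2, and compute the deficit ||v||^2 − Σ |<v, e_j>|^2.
Σ |<v, e_j>|^2 = 3; ||v||^2 = 9; deficit = 6

Write each e_j = u_j / sqrt(<u_j, u_j>) where u_j is the displayed integer vector. Then <v, e_j> = <v, u_j> / sqrt(<u_j, u_j>), so |<v, e_j>|^2 = <v, u_j>^2 / <u_j, u_j>.
Coefficients: <v, e_1> = 3/sqrt(5), <v, e_2> = 12/sqrt(120).
Square and sum: Σ |<v, e_j>|^2 = 3.
Compute ||v||^2 = v·v = 9.
Deficit = 9 − 3 = 6 ≥ 0, confirming Bessel's inequality. (The deficit equals ||v − Σ <v,e_j> e_j||^2, the squared distance from v to span{e_j}.)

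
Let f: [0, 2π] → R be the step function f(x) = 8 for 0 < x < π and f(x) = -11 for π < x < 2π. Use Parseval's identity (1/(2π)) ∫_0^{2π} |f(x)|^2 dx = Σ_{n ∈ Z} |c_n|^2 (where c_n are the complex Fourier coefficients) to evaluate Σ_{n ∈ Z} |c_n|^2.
Σ |c_n|^2 = 185/2

Parseval equates the L^2 energy of f (normalised by 1/(2π)) with the ℓ^2 sum of its Fourier coefficients: (1/(2π)) ∫_0^{2π} |f|^2 = Σ |c_n|^2.
Compute the left side: (1/(2π)) [∫_0^π 8^2 dx + ∫_π^{2π} (-11)^2 dx] = (1/(2π)) · (64π + 121π) = (64 + 121)/2 = 185/2.
So Σ_{n ∈ Z} |c_n|^2 = 185/2.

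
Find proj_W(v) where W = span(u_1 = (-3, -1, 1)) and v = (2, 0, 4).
proj_W(v) = (6/11, 2/11, -2/11)

Set up U = [u_1 | ... | u_1] ∈ R^(3×1). The projector onto W = col(U) is P = U (U^T U)^(-1) U^T.
Compute U^T U =
  [11],
and U^T v = (-2).
Solve U^T U · c = U^T v for the coefficients: c = (-2/11). The projection is proj_W(v) = U c.
Check: (v - proj_W(v)) · u_1 = 0  (should be 0).
Result: proj_W(v) = (6/11, 2/11, -2/11).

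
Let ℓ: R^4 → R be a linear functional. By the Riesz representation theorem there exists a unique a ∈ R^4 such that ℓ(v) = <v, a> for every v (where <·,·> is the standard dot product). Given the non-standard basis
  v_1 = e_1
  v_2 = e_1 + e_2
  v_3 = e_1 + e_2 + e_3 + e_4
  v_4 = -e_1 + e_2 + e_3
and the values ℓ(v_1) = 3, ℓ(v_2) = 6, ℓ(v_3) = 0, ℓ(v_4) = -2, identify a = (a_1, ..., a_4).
a = (3, 3, -2, -4)

Write a = (a_1, ..., a_4) in the standard basis. For each basis vector v_i, ℓ(v_i) = <v_i, a> is a linear equation in the a_j's. Collect the n equations into a matrix system V a = ℓ, where row i of V is v_i (expressed in the standard basis). Since V is invertible (lower-triangular with 1s on the diagonal, up to permutation), solve by back-substitution:
  V =
[[1, 0, 0, 0],
 [1, 1, 0, 0],
 [1, 1, 1, 1],
 [-1, 1, 1, 0]]
  V a = (3, 6, 0, -2)
Solving gives a = (3, 3, -2, -4).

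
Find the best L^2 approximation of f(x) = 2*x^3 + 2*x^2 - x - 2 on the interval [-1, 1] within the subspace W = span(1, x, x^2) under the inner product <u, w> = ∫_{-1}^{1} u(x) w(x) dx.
g(x) = 2*x^2 + x/5 - 2

The best approximation g ∈ W is the orthogonal projection of f onto W. Writing g = a_0 + a_1 x + a_2 x^2, the coefficients solve the normal equations G · a = b where
  G_{ij} = <φ_i, φ_j> and b_i = <f, φ_i>, with φ_0 = 1, φ_1 = x, φ_2 = x^2.
G =
  [2, 0, 2/3]
  [0, 2/3, 0]
  [2/3, 0, 2/5],
b = (-8/3, 2/15, -8/15).
Solving gives a_0 = -2, a_1 = 1/5, a_2 = 2, so
  g(x) = 2*x^2 + x/5 - 2.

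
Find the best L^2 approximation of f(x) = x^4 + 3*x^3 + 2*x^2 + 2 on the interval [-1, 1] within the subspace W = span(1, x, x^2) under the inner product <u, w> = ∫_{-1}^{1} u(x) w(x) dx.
g(x) = 20*x^2/7 + 9*x/5 + 67/35

The best approximation g ∈ W is the orthogonal projection of f onto W. Writing g = a_0 + a_1 x + a_2 x^2, the coefficients solve the normal equations G · a = b where
  G_{ij} = <φ_i, φ_j> and b_i = <f, φ_i>, with φ_0 = 1, φ_1 = x, φ_2 = x^2.
G =
  [2, 0, 2/3]
  [0, 2/3, 0]
  [2/3, 0, 2/5],
b = (86/15, 6/5, 254/105).
Solving gives a_0 = 67/35, a_1 = 9/5, a_2 = 20/7, so
  g(x) = 20*x^2/7 + 9*x/5 + 67/35.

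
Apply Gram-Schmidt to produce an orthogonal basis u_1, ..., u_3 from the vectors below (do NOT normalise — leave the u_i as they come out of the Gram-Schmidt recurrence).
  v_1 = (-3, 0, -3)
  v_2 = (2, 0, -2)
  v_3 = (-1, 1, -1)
Orthogonal basis:
  u_1 = (-3, 0, -3)
  u_2 = (2, 0, -2)
  u_3 = (0, 1, 0)

Apply the Gram-Schmidt recurrence
  u_1 = v_1
  u_i = v_i − Σ_{j<i} ((v_i · u_j) / (u_j · u_j)) · u_j.

Step by step this gives:
  u_1 = (-3, 0, -3)
  u_2 = (2, 0, -2)
  u_3 = (0, 1, 0)

Orthogonality check:
  u_2 · u_1 = 0 (should be 0)
  u_3 · u_1 = 0 (should be 0)
  u_3 · u_2 = 0 (should be 0)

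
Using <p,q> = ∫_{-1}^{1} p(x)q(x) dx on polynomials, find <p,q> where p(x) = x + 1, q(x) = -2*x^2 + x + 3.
<p,q> = 16/3

Expand the product: p(x)·q(x) = -2*x^3 - x^2 + 4*x + 3.
∫_{-1}^{1} of each monomial x^k gives [2/(k+1) if k even, 0 if k odd]. Integrating term-by-term (or equivalently evaluating the antiderivative F(x) = -x^4/2 - x^3/3 + 2*x^2 + 3*x at the endpoints):
  F(1) − F(−1) = 25/6 − (-7/6) = 16/3.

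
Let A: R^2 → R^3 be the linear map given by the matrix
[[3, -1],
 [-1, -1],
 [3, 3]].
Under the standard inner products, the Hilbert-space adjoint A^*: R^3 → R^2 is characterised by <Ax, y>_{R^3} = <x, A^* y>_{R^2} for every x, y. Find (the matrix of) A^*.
A^* = A^T =
[[3, -1, 3],
 [-1, -1, 3]]

For real matrices with standard dot products, the defining identity <Ax, y> = <x, A^* y> gives (Ax)^T y = x^T (A^*) y, i.e. x^T A^T y = x^T (A^*) y. Since this holds for all x, y, we must have A^* = A^T. Therefore
A^* =
[[3, -1, 3],
 [-1, -1, 3]].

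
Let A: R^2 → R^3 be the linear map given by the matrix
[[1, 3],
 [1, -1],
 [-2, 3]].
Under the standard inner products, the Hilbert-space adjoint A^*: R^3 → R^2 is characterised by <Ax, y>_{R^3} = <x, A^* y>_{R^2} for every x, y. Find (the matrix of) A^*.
A^* = A^T =
[[1, 1, -2],
 [3, -1, 3]]

For real matrices with standard dot products, the defining identity <Ax, y> = <x, A^* y> gives (Ax)^T y = x^T (A^*) y, i.e. x^T A^T y = x^T (A^*) y. Since this holds for all x, y, we must have A^* = A^T. Therefore
A^* =
[[1, 1, -2],
 [3, -1, 3]].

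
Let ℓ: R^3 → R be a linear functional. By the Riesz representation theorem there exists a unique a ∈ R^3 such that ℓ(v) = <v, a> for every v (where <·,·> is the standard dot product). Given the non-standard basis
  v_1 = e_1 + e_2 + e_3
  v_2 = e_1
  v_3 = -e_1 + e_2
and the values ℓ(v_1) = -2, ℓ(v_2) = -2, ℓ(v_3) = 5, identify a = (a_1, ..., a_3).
a = (-2, 3, -3)

Write a = (a_1, ..., a_3) in the standard basis. For each basis vector v_i, ℓ(v_i) = <v_i, a> is a linear equation in the a_j's. Collect the n equations into a matrix system V a = ℓ, where row i of V is v_i (expressed in the standard basis). Since V is invertible (lower-triangular with 1s on the diagonal, up to permutation), solve by back-substitution:
  V =
[[1, 1, 1],
 [1, 0, 0],
 [-1, 1, 0]]
  V a = (-2, -2, 5)
Solving gives a = (-2, 3, -3).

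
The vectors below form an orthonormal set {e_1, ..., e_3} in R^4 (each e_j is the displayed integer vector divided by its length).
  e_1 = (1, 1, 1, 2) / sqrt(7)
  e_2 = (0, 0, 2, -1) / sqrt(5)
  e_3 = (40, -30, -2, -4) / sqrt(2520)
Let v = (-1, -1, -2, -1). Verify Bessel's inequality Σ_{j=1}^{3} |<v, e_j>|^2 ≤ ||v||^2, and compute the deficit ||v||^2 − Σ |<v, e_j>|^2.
Σ |<v, e_j>|^2 = 125/18; ||v||^2 = 7; deficit = 1/18

Write each e_j = u_j / sqrt(<u_j, u_j>) where u_j is the displayed integer vector. Then <v, e_j> = <v, u_j> / sqrt(<u_j, u_j>), so |<v, e_j>|^2 = <v, u_j>^2 / <u_j, u_j>.
Coefficients: <v, e_1> = -6/sqrt(7), <v, e_2> = -3/sqrt(5), <v, e_3> = -2/sqrt(2520).
Square and sum: Σ |<v, e_j>|^2 = 125/18.
Compute ||v||^2 = v·v = 7.
Deficit = 7 − 125/18 = 1/18 ≥ 0, confirming Bessel's inequality. (The deficit equals ||v − Σ <v,e_j> e_j||^2, the squared distance from v to span{e_j}.)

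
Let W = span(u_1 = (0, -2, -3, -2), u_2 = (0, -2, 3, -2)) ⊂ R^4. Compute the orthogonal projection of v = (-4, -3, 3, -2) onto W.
proj_W(v) = (0, -5/2, 3, -5/2)

Set up U = [u_1 | ... | u_2] ∈ R^(4×2). The projector onto W = col(U) is P = U (U^T U)^(-1) U^T.
Compute U^T U =
  [17, -1]
  [-1, 17],
and U^T v = (1, 19).
Solve U^T U · c = U^T v for the coefficients: c = (1/8, 9/8). The projection is proj_W(v) = U c.
Check: (v - proj_W(v)) · u_1 = 0  (should be 0).
Check: (v - proj_W(v)) · u_2 = 0  (should be 0).
Result: proj_W(v) = (0, -5/2, 3, -5/2).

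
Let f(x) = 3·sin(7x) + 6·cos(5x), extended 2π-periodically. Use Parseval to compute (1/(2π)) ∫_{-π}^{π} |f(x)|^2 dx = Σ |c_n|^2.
Σ |c_n|^2 = 45/2

Expand |f|^2 and use orthogonality of {sin(nx), cos(mx)} on [-π, π]:
  ∫_{-π}^{π} sin(nx)^2 dx = π, ∫ cos(mx)^2 dx = π, and cross terms integrate to 0.
So ∫_{-π}^{π} f(x)^2 dx = 3^2 · π + 6^2 · π = (9 + 36)π.
Divide by 2π: (9 + 36)/2 = 45/2.
By Parseval, this equals Σ |c_n|^2.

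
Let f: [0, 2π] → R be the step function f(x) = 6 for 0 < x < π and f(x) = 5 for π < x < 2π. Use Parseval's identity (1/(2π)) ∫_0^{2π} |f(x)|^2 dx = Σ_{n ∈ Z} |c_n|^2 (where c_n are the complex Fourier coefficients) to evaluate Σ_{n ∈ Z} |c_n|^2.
Σ |c_n|^2 = 61/2

Parseval equates the L^2 energy of f (normalised by 1/(2π)) with the ℓ^2 sum of its Fourier coefficients: (1/(2π)) ∫_0^{2π} |f|^2 = Σ |c_n|^2.
Compute the left side: (1/(2π)) [∫_0^π 6^2 dx + ∫_π^{2π} 5^2 dx] = (1/(2π)) · (36π + 25π) = (36 + 25)/2 = 61/2.
So Σ_{n ∈ Z} |c_n|^2 = 61/2.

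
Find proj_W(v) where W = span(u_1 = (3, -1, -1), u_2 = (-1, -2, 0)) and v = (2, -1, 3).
proj_W(v) = (28/27, -14/27, -10/27)

Set up U = [u_1 | ... | u_2] ∈ R^(3×2). The projector onto W = col(U) is P = U (U^T U)^(-1) U^T.
Compute U^T U =
  [11, -1]
  [-1, 5],
and U^T v = (4, 0).
Solve U^T U · c = U^T v for the coefficients: c = (10/27, 2/27). The projection is proj_W(v) = U c.
Check: (v - proj_W(v)) · u_1 = 0  (should be 0).
Check: (v - proj_W(v)) · u_2 = 0  (should be 0).
Result: proj_W(v) = (28/27, -14/27, -10/27).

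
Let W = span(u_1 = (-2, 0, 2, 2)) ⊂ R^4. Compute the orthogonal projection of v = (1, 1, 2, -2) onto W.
proj_W(v) = (1/3, 0, -1/3, -1/3)

Set up U = [u_1 | ... | u_1] ∈ R^(4×1). The projector onto W = col(U) is P = U (U^T U)^(-1) U^T.
Compute U^T U =
  [12],
and U^T v = (-2).
Solve U^T U · c = U^T v for the coefficients: c = (-1/6). The projection is proj_W(v) = U c.
Check: (v - proj_W(v)) · u_1 = 0  (should be 0).
Result: proj_W(v) = (1/3, 0, -1/3, -1/3).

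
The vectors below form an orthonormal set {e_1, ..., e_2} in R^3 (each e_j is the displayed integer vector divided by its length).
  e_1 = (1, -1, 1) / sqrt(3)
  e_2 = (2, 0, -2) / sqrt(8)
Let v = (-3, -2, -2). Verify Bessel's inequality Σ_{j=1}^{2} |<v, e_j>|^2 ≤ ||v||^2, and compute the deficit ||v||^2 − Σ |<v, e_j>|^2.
Σ |<v, e_j>|^2 = 7/2; ||v||^2 = 17; deficit = 27/2

Write each e_j = u_j / sqrt(<u_j, u_j>) where u_j is the displayed integer vector. Then <v, e_j> = <v, u_j> / sqrt(<u_j, u_j>), so |<v, e_j>|^2 = <v, u_j>^2 / <u_j, u_j>.
Coefficients: <v, e_1> = -3/sqrt(3), <v, e_2> = -2/sqrt(8).
Square and sum: Σ |<v, e_j>|^2 = 7/2.
Compute ||v||^2 = v·v = 17.
Deficit = 17 − 7/2 = 27/2 ≥ 0, confirming Bessel's inequality. (The deficit equals ||v − Σ <v,e_j> e_j||^2, the squared distance from v to span{e_j}.)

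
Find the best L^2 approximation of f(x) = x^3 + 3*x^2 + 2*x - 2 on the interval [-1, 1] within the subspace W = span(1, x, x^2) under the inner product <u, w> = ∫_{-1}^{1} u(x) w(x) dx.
g(x) = 3*x^2 + 13*x/5 - 2

The best approximation g ∈ W is the orthogonal projection of f onto W. Writing g = a_0 + a_1 x + a_2 x^2, the coefficients solve the normal equations G · a = b where
  G_{ij} = <φ_i, φ_j> and b_i = <f, φ_i>, with φ_0 = 1, φ_1 = x, φ_2 = x^2.
G =
  [2, 0, 2/3]
  [0, 2/3, 0]
  [2/3, 0, 2/5],
b = (-2, 26/15, -2/15).
Solving gives a_0 = -2, a_1 = 13/5, a_2 = 3, so
  g(x) = 3*x^2 + 13*x/5 - 2.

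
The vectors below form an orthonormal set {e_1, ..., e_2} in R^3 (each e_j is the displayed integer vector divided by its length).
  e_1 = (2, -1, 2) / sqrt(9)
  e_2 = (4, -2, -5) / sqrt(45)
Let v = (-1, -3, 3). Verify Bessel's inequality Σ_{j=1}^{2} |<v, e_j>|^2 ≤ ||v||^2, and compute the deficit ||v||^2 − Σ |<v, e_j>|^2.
Σ |<v, e_j>|^2 = 46/5; ||v||^2 = 19; deficit = 49/5

Write each e_j = u_j / sqrt(<u_j, u_j>) where u_j is the displayed integer vector. Then <v, e_j> = <v, u_j> / sqrt(<u_j, u_j>), so |<v, e_j>|^2 = <v, u_j>^2 / <u_j, u_j>.
Coefficients: <v, e_1> = 7/sqrt(9), <v, e_2> = -13/sqrt(45).
Square and sum: Σ |<v, e_j>|^2 = 46/5.
Compute ||v||^2 = v·v = 19.
Deficit = 19 − 46/5 = 49/5 ≥ 0, confirming Bessel's inequality. (The deficit equals ||v − Σ <v,e_j> e_j||^2, the squared distance from v to span{e_j}.)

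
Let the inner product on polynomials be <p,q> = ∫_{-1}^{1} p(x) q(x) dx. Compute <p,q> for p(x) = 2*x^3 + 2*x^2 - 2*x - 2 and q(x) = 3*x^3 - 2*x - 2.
<p,q> = 40/7

Expand the product: p(x)·q(x) = 6*x^6 + 6*x^5 - 10*x^4 - 14*x^3 + 8*x + 4.
∫_{-1}^{1} of each monomial x^k gives [2/(k+1) if k even, 0 if k odd]. Integrating term-by-term (or equivalently evaluating the antiderivative F(x) = 6*x^7/7 + x^6 - 2*x^5 - 7*x^4/2 + 4*x^2 + 4*x at the endpoints):
  F(1) − F(−1) = 61/14 − (-19/14) = 40/7.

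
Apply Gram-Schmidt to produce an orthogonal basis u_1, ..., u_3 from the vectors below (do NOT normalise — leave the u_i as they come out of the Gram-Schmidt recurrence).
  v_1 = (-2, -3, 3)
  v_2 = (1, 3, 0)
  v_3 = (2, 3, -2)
Orthogonal basis:
  u_1 = (-2, -3, 3)
  u_2 = (0, 3/2, 3/2)
  u_3 = (3/11, -1/11, 1/11)

Apply the Gram-Schmidt recurrence
  u_1 = v_1
  u_i = v_i − Σ_{j<i} ((v_i · u_j) / (u_j · u_j)) · u_j.

Step by step this gives:
  u_1 = (-2, -3, 3)
  u_2 = (0, 3/2, 3/2)
  u_3 = (3/11, -1/11, 1/11)

Orthogonality check:
  u_2 · u_1 = 0 (should be 0)
  u_3 · u_1 = 0 (should be 0)
  u_3 · u_2 = 0 (should be 0)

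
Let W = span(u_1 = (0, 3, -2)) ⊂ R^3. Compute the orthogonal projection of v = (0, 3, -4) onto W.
proj_W(v) = (0, 51/13, -34/13)

Set up U = [u_1 | ... | u_1] ∈ R^(3×1). The projector onto W = col(U) is P = U (U^T U)^(-1) U^T.
Compute U^T U =
  [13],
and U^T v = (17).
Solve U^T U · c = U^T v for the coefficients: c = (17/13). The projection is proj_W(v) = U c.
Check: (v - proj_W(v)) · u_1 = 0  (should be 0).
Result: proj_W(v) = (0, 51/13, -34/13).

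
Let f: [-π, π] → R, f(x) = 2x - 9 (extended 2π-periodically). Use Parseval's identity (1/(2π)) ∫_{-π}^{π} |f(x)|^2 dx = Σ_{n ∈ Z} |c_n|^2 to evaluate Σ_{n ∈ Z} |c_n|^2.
Σ |c_n|^2 = 4π^2/3 + 81

Expand and integrate term by term over [-π, π]:
  ∫ (2x)^2 dx = 4·(2π^3/3); ∫ 2·2·(-9)·x dx = 0 (odd integrand); ∫ (-9)^2 dx = 81·2π.
So (1/(2π)) ∫_{-π}^{π} (2x - 9)^2 dx = 4π^2/3 + 81 = 4π^2/3 + 81.
Parseval ⇒ Σ |c_n|^2 = 4π^2/3 + 81.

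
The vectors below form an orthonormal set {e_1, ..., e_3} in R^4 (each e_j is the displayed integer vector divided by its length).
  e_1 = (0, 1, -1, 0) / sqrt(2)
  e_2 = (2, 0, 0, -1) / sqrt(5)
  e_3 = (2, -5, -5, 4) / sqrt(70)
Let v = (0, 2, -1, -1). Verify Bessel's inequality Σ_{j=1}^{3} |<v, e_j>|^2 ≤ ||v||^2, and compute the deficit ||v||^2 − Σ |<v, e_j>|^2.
Σ |<v, e_j>|^2 = 41/7; ||v||^2 = 6; deficit = 1/7

Write each e_j = u_j / sqrt(<u_j, u_j>) where u_j is the displayed integer vector. Then <v, e_j> = <v, u_j> / sqrt(<u_j, u_j>), so |<v, e_j>|^2 = <v, u_j>^2 / <u_j, u_j>.
Coefficients: <v, e_1> = 3/sqrt(2), <v, e_2> = 1/sqrt(5), <v, e_3> = -9/sqrt(70).
Square and sum: Σ |<v, e_j>|^2 = 41/7.
Compute ||v||^2 = v·v = 6.
Deficit = 6 − 41/7 = 1/7 ≥ 0, confirming Bessel's inequality. (The deficit equals ||v − Σ <v,e_j> e_j||^2, the squared distance from v to span{e_j}.)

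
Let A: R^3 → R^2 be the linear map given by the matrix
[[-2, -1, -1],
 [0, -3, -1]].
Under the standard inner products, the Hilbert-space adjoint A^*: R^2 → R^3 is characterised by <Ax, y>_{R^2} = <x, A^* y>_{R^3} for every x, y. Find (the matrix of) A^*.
A^* = A^T =
[[-2, 0],
 [-1, -3],
 [-1, -1]]

For real matrices with standard dot products, the defining identity <Ax, y> = <x, A^* y> gives (Ax)^T y = x^T (A^*) y, i.e. x^T A^T y = x^T (A^*) y. Since this holds for all x, y, we must have A^* = A^T. Therefore
A^* =
[[-2, 0],
 [-1, -3],
 [-1, -1]].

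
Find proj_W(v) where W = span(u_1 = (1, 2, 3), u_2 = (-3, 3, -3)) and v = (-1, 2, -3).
proj_W(v) = (-39/19, 30/19, -45/19)

Set up U = [u_1 | ... | u_2] ∈ R^(3×2). The projector onto W = col(U) is P = U (U^T U)^(-1) U^T.
Compute U^T U =
  [14, -6]
  [-6, 27],
and U^T v = (-6, 18).
Solve U^T U · c = U^T v for the coefficients: c = (-3/19, 12/19). The projection is proj_W(v) = U c.
Check: (v - proj_W(v)) · u_1 = 0  (should be 0).
Check: (v - proj_W(v)) · u_2 = 0  (should be 0).
Result: proj_W(v) = (-39/19, 30/19, -45/19).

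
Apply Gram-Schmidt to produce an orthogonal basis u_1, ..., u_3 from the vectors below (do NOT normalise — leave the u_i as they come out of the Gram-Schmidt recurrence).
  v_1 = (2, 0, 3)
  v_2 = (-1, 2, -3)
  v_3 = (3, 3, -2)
Orthogonal basis:
  u_1 = (2, 0, 3)
  u_2 = (9/13, 2, -6/13)
  u_3 = (102/61, -51/61, -68/61)

Apply the Gram-Schmidt recurrence
  u_1 = v_1
  u_i = v_i − Σ_{j<i} ((v_i · u_j) / (u_j · u_j)) · u_j.

Step by step this gives:
  u_1 = (2, 0, 3)
  u_2 = (9/13, 2, -6/13)
  u_3 = (102/61, -51/61, -68/61)

Orthogonality check:
  u_2 · u_1 = 0 (should be 0)
  u_3 · u_1 = 0 (should be 0)
  u_3 · u_2 = 0 (should be 0)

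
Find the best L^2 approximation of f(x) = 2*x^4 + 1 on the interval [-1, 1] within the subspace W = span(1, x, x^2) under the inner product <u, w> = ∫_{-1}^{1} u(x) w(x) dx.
g(x) = 12*x^2/7 + 29/35

The best approximation g ∈ W is the orthogonal projection of f onto W. Writing g = a_0 + a_1 x + a_2 x^2, the coefficients solve the normal equations G · a = b where
  G_{ij} = <φ_i, φ_j> and b_i = <f, φ_i>, with φ_0 = 1, φ_1 = x, φ_2 = x^2.
G =
  [2, 0, 2/3]
  [0, 2/3, 0]
  [2/3, 0, 2/5],
b = (14/5, 0, 26/21).
Solving gives a_0 = 29/35, a_1 = 0, a_2 = 12/7, so
  g(x) = 12*x^2/7 + 29/35.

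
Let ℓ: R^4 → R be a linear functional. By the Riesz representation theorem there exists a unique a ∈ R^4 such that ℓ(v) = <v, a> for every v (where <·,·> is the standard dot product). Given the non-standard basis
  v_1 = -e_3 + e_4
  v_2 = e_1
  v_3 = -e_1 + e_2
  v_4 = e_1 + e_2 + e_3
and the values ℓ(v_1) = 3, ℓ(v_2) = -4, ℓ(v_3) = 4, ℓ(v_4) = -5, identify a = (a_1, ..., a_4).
a = (-4, 0, -1, 2)

Write a = (a_1, ..., a_4) in the standard basis. For each basis vector v_i, ℓ(v_i) = <v_i, a> is a linear equation in the a_j's. Collect the n equations into a matrix system V a = ℓ, where row i of V is v_i (expressed in the standard basis). Since V is invertible (lower-triangular with 1s on the diagonal, up to permutation), solve by back-substitution:
  V =
[[0, 0, -1, 1],
 [1, 0, 0, 0],
 [-1, 1, 0, 0],
 [1, 1, 1, 0]]
  V a = (3, -4, 4, -5)
Solving gives a = (-4, 0, -1, 2).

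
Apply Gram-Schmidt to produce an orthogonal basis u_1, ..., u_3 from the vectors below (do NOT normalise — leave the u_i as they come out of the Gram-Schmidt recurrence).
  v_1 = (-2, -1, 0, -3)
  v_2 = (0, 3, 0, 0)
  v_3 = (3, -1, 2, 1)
Orthogonal basis:
  u_1 = (-2, -1, 0, -3)
  u_2 = (-3/7, 39/14, 0, -9/14)
  u_3 = (21/13, 0, 2, -14/13)

Apply the Gram-Schmidt recurrence
  u_1 = v_1
  u_i = v_i − Σ_{j<i} ((v_i · u_j) / (u_j · u_j)) · u_j.

Step by step this gives:
  u_1 = (-2, -1, 0, -3)
  u_2 = (-3/7, 39/14, 0, -9/14)
  u_3 = (21/13, 0, 2, -14/13)

Orthogonality check:
  u_2 · u_1 = 0 (should be 0)
  u_3 · u_1 = 0 (should be 0)
  u_3 · u_2 = 0 (should be 0)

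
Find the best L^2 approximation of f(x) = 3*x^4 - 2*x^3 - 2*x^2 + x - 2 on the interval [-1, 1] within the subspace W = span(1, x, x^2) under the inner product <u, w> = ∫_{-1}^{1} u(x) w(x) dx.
g(x) = 4*x^2/7 - x/5 - 79/35

The best approximation g ∈ W is the orthogonal projection of f onto W. Writing g = a_0 + a_1 x + a_2 x^2, the coefficients solve the normal equations G · a = b where
  G_{ij} = <φ_i, φ_j> and b_i = <f, φ_i>, with φ_0 = 1, φ_1 = x, φ_2 = x^2.
G =
  [2, 0, 2/3]
  [0, 2/3, 0]
  [2/3, 0, 2/5],
b = (-62/15, -2/15, -134/105).
Solving gives a_0 = -79/35, a_1 = -1/5, a_2 = 4/7, so
  g(x) = 4*x^2/7 - x/5 - 79/35.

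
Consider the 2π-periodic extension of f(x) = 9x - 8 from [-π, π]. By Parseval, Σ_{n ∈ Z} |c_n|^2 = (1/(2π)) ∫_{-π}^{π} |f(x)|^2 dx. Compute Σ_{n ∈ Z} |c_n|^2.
Σ |c_n|^2 = 27π^2 + 64

Expand and integrate term by term over [-π, π]:
  ∫ (9x)^2 dx = 81·(2π^3/3); ∫ 2·9·(-8)·x dx = 0 (odd integrand); ∫ (-8)^2 dx = 64·2π.
So (1/(2π)) ∫_{-π}^{π} (9x - 8)^2 dx = 81π^2/3 + 64 = 27π^2 + 64.
Parseval ⇒ Σ |c_n|^2 = 27π^2 + 64.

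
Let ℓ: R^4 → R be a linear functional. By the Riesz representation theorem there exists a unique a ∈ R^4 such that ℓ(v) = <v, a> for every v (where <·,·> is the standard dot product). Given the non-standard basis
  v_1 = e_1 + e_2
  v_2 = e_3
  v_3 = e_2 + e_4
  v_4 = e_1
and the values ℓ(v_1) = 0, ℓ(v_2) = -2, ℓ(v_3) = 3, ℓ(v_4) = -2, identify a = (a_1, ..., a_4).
a = (-2, 2, -2, 1)

Write a = (a_1, ..., a_4) in the standard basis. For each basis vector v_i, ℓ(v_i) = <v_i, a> is a linear equation in the a_j's. Collect the n equations into a matrix system V a = ℓ, where row i of V is v_i (expressed in the standard basis). Since V is invertible (lower-triangular with 1s on the diagonal, up to permutation), solve by back-substitution:
  V =
[[1, 1, 0, 0],
 [0, 0, 1, 0],
 [0, 1, 0, 1],
 [1, 0, 0, 0]]
  V a = (0, -2, 3, -2)
Solving gives a = (-2, 2, -2, 1).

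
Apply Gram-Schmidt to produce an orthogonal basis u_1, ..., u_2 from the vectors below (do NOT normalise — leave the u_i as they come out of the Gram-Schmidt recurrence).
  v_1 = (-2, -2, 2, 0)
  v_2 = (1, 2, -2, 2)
Orthogonal basis:
  u_1 = (-2, -2, 2, 0)
  u_2 = (-2/3, 1/3, -1/3, 2)

Apply the Gram-Schmidt recurrence
  u_1 = v_1
  u_i = v_i − Σ_{j<i} ((v_i · u_j) / (u_j · u_j)) · u_j.

Step by step this gives:
  u_1 = (-2, -2, 2, 0)
  u_2 = (-2/3, 1/3, -1/3, 2)

Orthogonality check:
  u_2 · u_1 = 0 (should be 0)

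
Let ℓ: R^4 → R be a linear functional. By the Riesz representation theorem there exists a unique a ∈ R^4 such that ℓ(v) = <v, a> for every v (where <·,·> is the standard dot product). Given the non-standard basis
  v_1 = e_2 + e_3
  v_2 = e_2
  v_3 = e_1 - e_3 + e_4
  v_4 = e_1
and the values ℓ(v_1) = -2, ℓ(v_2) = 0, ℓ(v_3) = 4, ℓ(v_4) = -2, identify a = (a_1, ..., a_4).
a = (-2, 0, -2, 4)

Write a = (a_1, ..., a_4) in the standard basis. For each basis vector v_i, ℓ(v_i) = <v_i, a> is a linear equation in the a_j's. Collect the n equations into a matrix system V a = ℓ, where row i of V is v_i (expressed in the standard basis). Since V is invertible (lower-triangular with 1s on the diagonal, up to permutation), solve by back-substitution:
  V =
[[0, 1, 1, 0],
 [0, 1, 0, 0],
 [1, 0, -1, 1],
 [1, 0, 0, 0]]
  V a = (-2, 0, 4, -2)
Solving gives a = (-2, 0, -2, 4).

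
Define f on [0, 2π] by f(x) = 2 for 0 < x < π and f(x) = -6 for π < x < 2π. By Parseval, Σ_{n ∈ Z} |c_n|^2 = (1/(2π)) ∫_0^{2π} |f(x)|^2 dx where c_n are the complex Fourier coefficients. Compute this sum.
Σ |c_n|^2 = 20

Parseval equates the L^2 energy of f (normalised by 1/(2π)) with the ℓ^2 sum of its Fourier coefficients: (1/(2π)) ∫_0^{2π} |f|^2 = Σ |c_n|^2.
Compute the left side: (1/(2π)) [∫_0^π 2^2 dx + ∫_π^{2π} (-6)^2 dx] = (1/(2π)) · (4π + 36π) = (4 + 36)/2 = 20.
So Σ_{n ∈ Z} |c_n|^2 = 20.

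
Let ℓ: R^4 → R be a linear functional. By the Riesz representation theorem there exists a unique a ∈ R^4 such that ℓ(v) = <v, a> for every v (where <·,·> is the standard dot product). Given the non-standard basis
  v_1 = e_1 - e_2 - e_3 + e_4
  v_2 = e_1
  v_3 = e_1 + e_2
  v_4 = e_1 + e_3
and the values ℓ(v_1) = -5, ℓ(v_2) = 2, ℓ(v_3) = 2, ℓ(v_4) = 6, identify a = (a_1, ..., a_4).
a = (2, 0, 4, -3)

Write a = (a_1, ..., a_4) in the standard basis. For each basis vector v_i, ℓ(v_i) = <v_i, a> is a linear equation in the a_j's. Collect the n equations into a matrix system V a = ℓ, where row i of V is v_i (expressed in the standard basis). Since V is invertible (lower-triangular with 1s on the diagonal, up to permutation), solve by back-substitution:
  V =
[[1, -1, -1, 1],
 [1, 0, 0, 0],
 [1, 1, 0, 0],
 [1, 0, 1, 0]]
  V a = (-5, 2, 2, 6)
Solving gives a = (2, 0, 4, -3).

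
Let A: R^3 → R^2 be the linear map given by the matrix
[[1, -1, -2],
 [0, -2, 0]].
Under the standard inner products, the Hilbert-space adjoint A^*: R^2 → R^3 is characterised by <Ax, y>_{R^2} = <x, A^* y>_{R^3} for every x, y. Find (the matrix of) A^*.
A^* = A^T =
[[1, 0],
 [-1, -2],
 [-2, 0]]

For real matrices with standard dot products, the defining identity <Ax, y> = <x, A^* y> gives (Ax)^T y = x^T (A^*) y, i.e. x^T A^T y = x^T (A^*) y. Since this holds for all x, y, we must have A^* = A^T. Therefore
A^* =
[[1, 0],
 [-1, -2],
 [-2, 0]].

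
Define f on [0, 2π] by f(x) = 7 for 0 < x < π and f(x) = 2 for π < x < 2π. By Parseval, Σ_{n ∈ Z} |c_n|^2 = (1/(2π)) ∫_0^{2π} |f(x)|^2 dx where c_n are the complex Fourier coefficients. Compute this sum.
Σ |c_n|^2 = 53/2

Parseval equates the L^2 energy of f (normalised by 1/(2π)) with the ℓ^2 sum of its Fourier coefficients: (1/(2π)) ∫_0^{2π} |f|^2 = Σ |c_n|^2.
Compute the left side: (1/(2π)) [∫_0^π 7^2 dx + ∫_π^{2π} 2^2 dx] = (1/(2π)) · (49π + 4π) = (49 + 4)/2 = 53/2.
So Σ_{n ∈ Z} |c_n|^2 = 53/2.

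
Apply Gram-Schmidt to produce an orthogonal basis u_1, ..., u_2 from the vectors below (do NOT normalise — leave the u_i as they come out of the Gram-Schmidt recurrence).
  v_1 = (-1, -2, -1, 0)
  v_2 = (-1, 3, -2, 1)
Orthogonal basis:
  u_1 = (-1, -2, -1, 0)
  u_2 = (-3/2, 2, -5/2, 1)

Apply the Gram-Schmidt recurrence
  u_1 = v_1
  u_i = v_i − Σ_{j<i} ((v_i · u_j) / (u_j · u_j)) · u_j.

Step by step this gives:
  u_1 = (-1, -2, -1, 0)
  u_2 = (-3/2, 2, -5/2, 1)

Orthogonality check:
  u_2 · u_1 = 0 (should be 0)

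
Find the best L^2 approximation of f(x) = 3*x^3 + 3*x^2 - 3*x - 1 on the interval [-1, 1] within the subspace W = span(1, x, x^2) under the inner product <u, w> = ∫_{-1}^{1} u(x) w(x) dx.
g(x) = 3*x^2 - 6*x/5 - 1

The best approximation g ∈ W is the orthogonal projection of f onto W. Writing g = a_0 + a_1 x + a_2 x^2, the coefficients solve the normal equations G · a = b where
  G_{ij} = <φ_i, φ_j> and b_i = <f, φ_i>, with φ_0 = 1, φ_1 = x, φ_2 = x^2.
G =
  [2, 0, 2/3]
  [0, 2/3, 0]
  [2/3, 0, 2/5],
b = (0, -4/5, 8/15).
Solving gives a_0 = -1, a_1 = -6/5, a_2 = 3, so
  g(x) = 3*x^2 - 6*x/5 - 1.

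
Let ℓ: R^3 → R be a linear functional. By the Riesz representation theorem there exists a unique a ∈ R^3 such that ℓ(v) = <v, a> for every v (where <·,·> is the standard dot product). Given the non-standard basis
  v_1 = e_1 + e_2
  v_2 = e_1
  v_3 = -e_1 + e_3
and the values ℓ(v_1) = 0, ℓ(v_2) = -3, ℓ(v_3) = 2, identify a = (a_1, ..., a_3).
a = (-3, 3, -1)

Write a = (a_1, ..., a_3) in the standard basis. For each basis vector v_i, ℓ(v_i) = <v_i, a> is a linear equation in the a_j's. Collect the n equations into a matrix system V a = ℓ, where row i of V is v_i (expressed in the standard basis). Since V is invertible (lower-triangular with 1s on the diagonal, up to permutation), solve by back-substitution:
  V =
[[1, 1, 0],
 [1, 0, 0],
 [-1, 0, 1]]
  V a = (0, -3, 2)
Solving gives a = (-3, 3, -1).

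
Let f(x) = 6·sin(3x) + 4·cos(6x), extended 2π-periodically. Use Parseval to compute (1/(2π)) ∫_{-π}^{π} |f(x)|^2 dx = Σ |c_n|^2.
Σ |c_n|^2 = 26

Expand |f|^2 and use orthogonality of {sin(nx), cos(mx)} on [-π, π]:
  ∫_{-π}^{π} sin(nx)^2 dx = π, ∫ cos(mx)^2 dx = π, and cross terms integrate to 0.
So ∫_{-π}^{π} f(x)^2 dx = 6^2 · π + 4^2 · π = (36 + 16)π.
Divide by 2π: (36 + 16)/2 = 26.
By Parseval, this equals Σ |c_n|^2.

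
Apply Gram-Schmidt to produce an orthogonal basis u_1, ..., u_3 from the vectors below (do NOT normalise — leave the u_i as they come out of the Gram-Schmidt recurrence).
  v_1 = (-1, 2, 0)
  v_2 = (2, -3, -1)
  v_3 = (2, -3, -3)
Orthogonal basis:
  u_1 = (-1, 2, 0)
  u_2 = (2/5, 1/5, -1)
  u_3 = (-2/3, -1/3, -1/3)

Apply the Gram-Schmidt recurrence
  u_1 = v_1
  u_i = v_i − Σ_{j<i} ((v_i · u_j) / (u_j · u_j)) · u_j.

Step by step this gives:
  u_1 = (-1, 2, 0)
  u_2 = (2/5, 1/5, -1)
  u_3 = (-2/3, -1/3, -1/3)

Orthogonality check:
  u_2 · u_1 = 0 (should be 0)
  u_3 · u_1 = 0 (should be 0)
  u_3 · u_2 = 0 (should be 0)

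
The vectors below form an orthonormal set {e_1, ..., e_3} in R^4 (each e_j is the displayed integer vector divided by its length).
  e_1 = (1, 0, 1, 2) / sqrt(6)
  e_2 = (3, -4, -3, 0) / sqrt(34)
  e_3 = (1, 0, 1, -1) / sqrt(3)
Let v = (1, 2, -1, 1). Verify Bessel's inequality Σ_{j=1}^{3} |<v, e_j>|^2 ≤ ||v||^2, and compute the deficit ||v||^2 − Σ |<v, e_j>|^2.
Σ |<v, e_j>|^2 = 19/17; ||v||^2 = 7; deficit = 100/17

Write each e_j = u_j / sqrt(<u_j, u_j>) where u_j is the displayed integer vector. Then <v, e_j> = <v, u_j> / sqrt(<u_j, u_j>), so |<v, e_j>|^2 = <v, u_j>^2 / <u_j, u_j>.
Coefficients: <v, e_1> = 2/sqrt(6), <v, e_2> = -2/sqrt(34), <v, e_3> = -1/sqrt(3).
Square and sum: Σ |<v, e_j>|^2 = 19/17.
Compute ||v||^2 = v·v = 7.
Deficit = 7 − 19/17 = 100/17 ≥ 0, confirming Bessel's inequality. (The deficit equals ||v − Σ <v,e_j> e_j||^2, the squared distance from v to span{e_j}.)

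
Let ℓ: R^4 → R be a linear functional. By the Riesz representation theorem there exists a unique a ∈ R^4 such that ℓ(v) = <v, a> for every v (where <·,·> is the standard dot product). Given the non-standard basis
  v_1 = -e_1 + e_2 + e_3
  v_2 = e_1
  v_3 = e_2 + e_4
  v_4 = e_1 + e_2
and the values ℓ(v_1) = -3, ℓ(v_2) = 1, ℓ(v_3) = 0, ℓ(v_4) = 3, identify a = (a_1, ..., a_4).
a = (1, 2, -4, -2)

Write a = (a_1, ..., a_4) in the standard basis. For each basis vector v_i, ℓ(v_i) = <v_i, a> is a linear equation in the a_j's. Collect the n equations into a matrix system V a = ℓ, where row i of V is v_i (expressed in the standard basis). Since V is invertible (lower-triangular with 1s on the diagonal, up to permutation), solve by back-substitution:
  V =
[[-1, 1, 1, 0],
 [1, 0, 0, 0],
 [0, 1, 0, 1],
 [1, 1, 0, 0]]
  V a = (-3, 1, 0, 3)
Solving gives a = (1, 2, -4, -2).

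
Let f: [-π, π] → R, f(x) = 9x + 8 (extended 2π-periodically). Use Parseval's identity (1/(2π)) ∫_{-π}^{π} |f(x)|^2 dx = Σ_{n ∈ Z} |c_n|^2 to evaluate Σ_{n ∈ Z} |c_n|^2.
Σ |c_n|^2 = 27π^2 + 64

Expand and integrate term by term over [-π, π]:
  ∫ (9x)^2 dx = 81·(2π^3/3); ∫ 2·9·(8)·x dx = 0 (odd integrand); ∫ 8^2 dx = 64·2π.
So (1/(2π)) ∫_{-π}^{π} (9x + 8)^2 dx = 81π^2/3 + 64 = 27π^2 + 64.
Parseval ⇒ Σ |c_n|^2 = 27π^2 + 64.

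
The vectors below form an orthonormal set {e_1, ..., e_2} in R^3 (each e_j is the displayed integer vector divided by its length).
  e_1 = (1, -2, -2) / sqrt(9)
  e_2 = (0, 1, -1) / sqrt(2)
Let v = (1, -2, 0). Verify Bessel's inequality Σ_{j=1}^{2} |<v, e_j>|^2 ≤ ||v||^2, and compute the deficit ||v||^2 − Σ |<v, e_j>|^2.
Σ |<v, e_j>|^2 = 43/9; ||v||^2 = 5; deficit = 2/9

Write each e_j = u_j / sqrt(<u_j, u_j>) where u_j is the displayed integer vector. Then <v, e_j> = <v, u_j> / sqrt(<u_j, u_j>), so |<v, e_j>|^2 = <v, u_j>^2 / <u_j, u_j>.
Coefficients: <v, e_1> = 5/sqrt(9), <v, e_2> = -2/sqrt(2).
Square and sum: Σ |<v, e_j>|^2 = 43/9.
Compute ||v||^2 = v·v = 5.
Deficit = 5 − 43/9 = 2/9 ≥ 0, confirming Bessel's inequality. (The deficit equals ||v − Σ <v,e_j> e_j||^2, the squared distance from v to span{e_j}.)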